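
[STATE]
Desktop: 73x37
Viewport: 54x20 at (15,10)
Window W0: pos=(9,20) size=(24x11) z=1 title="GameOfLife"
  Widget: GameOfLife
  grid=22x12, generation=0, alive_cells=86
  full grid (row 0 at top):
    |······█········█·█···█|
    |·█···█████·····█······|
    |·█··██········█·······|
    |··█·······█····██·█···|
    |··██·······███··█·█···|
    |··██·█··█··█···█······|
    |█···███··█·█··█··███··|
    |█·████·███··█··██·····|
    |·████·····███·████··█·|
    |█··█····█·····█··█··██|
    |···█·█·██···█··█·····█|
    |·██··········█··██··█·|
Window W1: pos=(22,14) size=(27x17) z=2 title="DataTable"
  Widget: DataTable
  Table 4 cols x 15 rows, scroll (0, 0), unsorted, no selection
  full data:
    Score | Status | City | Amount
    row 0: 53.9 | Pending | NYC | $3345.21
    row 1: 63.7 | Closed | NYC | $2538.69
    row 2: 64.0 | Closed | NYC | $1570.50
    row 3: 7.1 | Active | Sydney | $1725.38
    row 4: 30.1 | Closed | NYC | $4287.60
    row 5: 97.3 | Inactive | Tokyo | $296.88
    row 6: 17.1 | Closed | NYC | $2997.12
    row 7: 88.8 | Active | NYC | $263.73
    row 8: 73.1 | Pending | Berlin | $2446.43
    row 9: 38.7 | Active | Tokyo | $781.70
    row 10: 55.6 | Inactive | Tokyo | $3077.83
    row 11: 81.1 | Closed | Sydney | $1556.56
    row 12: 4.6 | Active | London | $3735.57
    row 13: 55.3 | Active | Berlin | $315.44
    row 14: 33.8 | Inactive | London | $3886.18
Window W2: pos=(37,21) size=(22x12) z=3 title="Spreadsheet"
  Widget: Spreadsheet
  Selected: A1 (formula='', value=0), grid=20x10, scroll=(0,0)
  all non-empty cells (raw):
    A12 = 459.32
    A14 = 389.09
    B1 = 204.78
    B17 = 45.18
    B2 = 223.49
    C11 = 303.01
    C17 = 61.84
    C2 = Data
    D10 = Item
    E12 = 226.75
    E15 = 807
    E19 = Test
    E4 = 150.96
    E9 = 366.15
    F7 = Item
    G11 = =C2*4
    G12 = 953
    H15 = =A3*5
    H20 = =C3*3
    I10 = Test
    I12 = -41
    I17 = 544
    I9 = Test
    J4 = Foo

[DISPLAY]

                                                      
                                                      
                                                      
                                                      
       ┏━━━━━━━━━━━━━━━━━━━━━━━━━┓                    
       ┃ DataTable               ┃                    
       ┠─────────────────────────┨                    
       ┃Score│Status  │City  │Amo┃                    
       ┃─────┼────────┼──────┼───┃                    
       ┃53.9 │Pending │NYC   │$33┃                    
━━━━━━━┃63.7 │Closed  │NYC   │$25┃                    
OfLife ┃64.0 │Closed  ┏━━━━━━━━━━━━━━━━━━━━┓          
───────┃7.1  │Active  ┃ Spreadsheet        ┃          
0      ┃30.1 │Closed  ┠────────────────────┨          
·····█·┃97.3 │Inactive┃A1:                 ┃          
······█┃17.1 │Closed  ┃       A       B    ┃          
█··█··█┃88.8 │Active  ┃--------------------┃          
██··█·█┃73.1 │Pending ┃  1      [0]  204.78┃          
█·███··┃38.7 │Active  ┃  2        0  223.49┃          
·····██┃55.6 │Inactive┃  3        0       0┃          


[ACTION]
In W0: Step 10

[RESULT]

                                                      
                                                      
                                                      
                                                      
       ┏━━━━━━━━━━━━━━━━━━━━━━━━━┓                    
       ┃ DataTable               ┃                    
       ┠─────────────────────────┨                    
       ┃Score│Status  │City  │Amo┃                    
       ┃─────┼────────┼──────┼───┃                    
       ┃53.9 │Pending │NYC   │$33┃                    
━━━━━━━┃63.7 │Closed  │NYC   │$25┃                    
OfLife ┃64.0 │Closed  ┏━━━━━━━━━━━━━━━━━━━━┓          
───────┃7.1  │Active  ┃ Spreadsheet        ┃          
10     ┃30.1 │Closed  ┠────────────────────┨          
······█┃97.3 │Inactive┃A1:                 ┃          
·······┃17.1 │Closed  ┃       A       B    ┃          
···██·█┃88.8 │Active  ┃--------------------┃          
···██·█┃73.1 │Pending ┃  1      [0]  204.78┃          
···█··█┃38.7 │Active  ┃  2        0  223.49┃          
···█···┃55.6 │Inactive┃  3        0       0┃          


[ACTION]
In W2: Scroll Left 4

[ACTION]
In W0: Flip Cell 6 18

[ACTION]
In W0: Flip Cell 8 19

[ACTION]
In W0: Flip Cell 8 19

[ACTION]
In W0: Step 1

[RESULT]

                                                      
                                                      
                                                      
                                                      
       ┏━━━━━━━━━━━━━━━━━━━━━━━━━┓                    
       ┃ DataTable               ┃                    
       ┠─────────────────────────┨                    
       ┃Score│Status  │City  │Amo┃                    
       ┃─────┼────────┼──────┼───┃                    
       ┃53.9 │Pending │NYC   │$33┃                    
━━━━━━━┃63.7 │Closed  │NYC   │$25┃                    
OfLife ┃64.0 │Closed  ┏━━━━━━━━━━━━━━━━━━━━┓          
───────┃7.1  │Active  ┃ Spreadsheet        ┃          
11     ┃30.1 │Closed  ┠────────────────────┨          
·······┃97.3 │Inactive┃A1:                 ┃          
·····██┃17.1 │Closed  ┃       A       B    ┃          
···██··┃88.8 │Active  ┃--------------------┃          
··█···█┃73.1 │Pending ┃  1      [0]  204.78┃          
··██·██┃38.7 │Active  ┃  2        0  223.49┃          
··███··┃55.6 │Inactive┃  3        0       0┃          


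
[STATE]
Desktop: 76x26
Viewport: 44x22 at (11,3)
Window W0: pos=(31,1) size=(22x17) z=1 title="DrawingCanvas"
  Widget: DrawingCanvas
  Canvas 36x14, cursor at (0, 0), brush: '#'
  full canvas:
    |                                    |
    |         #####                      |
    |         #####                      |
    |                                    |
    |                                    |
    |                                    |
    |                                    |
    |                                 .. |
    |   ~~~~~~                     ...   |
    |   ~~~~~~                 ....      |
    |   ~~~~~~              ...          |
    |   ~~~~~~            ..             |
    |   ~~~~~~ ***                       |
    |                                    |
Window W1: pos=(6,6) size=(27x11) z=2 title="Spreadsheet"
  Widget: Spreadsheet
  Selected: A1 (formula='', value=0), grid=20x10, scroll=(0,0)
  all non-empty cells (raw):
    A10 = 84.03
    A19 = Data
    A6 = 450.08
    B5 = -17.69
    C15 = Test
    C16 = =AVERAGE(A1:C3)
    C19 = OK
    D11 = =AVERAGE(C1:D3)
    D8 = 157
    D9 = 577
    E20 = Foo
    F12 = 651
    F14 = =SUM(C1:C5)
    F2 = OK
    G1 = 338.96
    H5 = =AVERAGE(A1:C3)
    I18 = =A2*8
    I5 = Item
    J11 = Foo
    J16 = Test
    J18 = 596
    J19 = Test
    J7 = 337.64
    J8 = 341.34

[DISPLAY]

                    ┠────────────────────┨  
                    ┃+                   ┃  
                    ┃         #####      ┃  
━━━━━━━━━━━━━━━━━━━━━┓        #####      ┃  
eadsheet             ┃                   ┃  
─────────────────────┨                   ┃  
                     ┃                   ┃  
   A       B       C ┃                   ┃  
---------------------┃                   ┃  
     [0]       0     ┃  ~~~~~~           ┃  
       0       0     ┃  ~~~~~~           ┃  
       0       0     ┃  ~~~~~~           ┃  
       0       0     ┃  ~~~~~~           ┃  
━━━━━━━━━━━━━━━━━━━━━┛  ~~~~~~ ***       ┃  
                    ┗━━━━━━━━━━━━━━━━━━━━┛  
                                            
                                            
                                            
                                            
                                            
                                            
                                            


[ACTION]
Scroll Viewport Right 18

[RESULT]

  ┠────────────────────┨                    
  ┃+                   ┃                    
  ┃         #####      ┃                    
━━━┓        #####      ┃                    
   ┃                   ┃                    
───┨                   ┃                    
   ┃                   ┃                    
 C ┃                   ┃                    
---┃                   ┃                    
   ┃  ~~~~~~           ┃                    
   ┃  ~~~~~~           ┃                    
   ┃  ~~~~~~           ┃                    
   ┃  ~~~~~~           ┃                    
━━━┛  ~~~~~~ ***       ┃                    
  ┗━━━━━━━━━━━━━━━━━━━━┛                    
                                            
                                            
                                            
                                            
                                            
                                            
                                            


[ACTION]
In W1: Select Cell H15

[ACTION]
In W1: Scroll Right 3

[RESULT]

  ┠────────────────────┨                    
  ┃+                   ┃                    
  ┃         #####      ┃                    
━━━┓        #####      ┃                    
   ┃                   ┃                    
───┨                   ┃                    
   ┃                   ┃                    
 F ┃                   ┃                    
---┃                   ┃                    
   ┃  ~~~~~~           ┃                    
   ┃  ~~~~~~           ┃                    
   ┃  ~~~~~~           ┃                    
   ┃  ~~~~~~           ┃                    
━━━┛  ~~~~~~ ***       ┃                    
  ┗━━━━━━━━━━━━━━━━━━━━┛                    
                                            
                                            
                                            
                                            
                                            
                                            
                                            


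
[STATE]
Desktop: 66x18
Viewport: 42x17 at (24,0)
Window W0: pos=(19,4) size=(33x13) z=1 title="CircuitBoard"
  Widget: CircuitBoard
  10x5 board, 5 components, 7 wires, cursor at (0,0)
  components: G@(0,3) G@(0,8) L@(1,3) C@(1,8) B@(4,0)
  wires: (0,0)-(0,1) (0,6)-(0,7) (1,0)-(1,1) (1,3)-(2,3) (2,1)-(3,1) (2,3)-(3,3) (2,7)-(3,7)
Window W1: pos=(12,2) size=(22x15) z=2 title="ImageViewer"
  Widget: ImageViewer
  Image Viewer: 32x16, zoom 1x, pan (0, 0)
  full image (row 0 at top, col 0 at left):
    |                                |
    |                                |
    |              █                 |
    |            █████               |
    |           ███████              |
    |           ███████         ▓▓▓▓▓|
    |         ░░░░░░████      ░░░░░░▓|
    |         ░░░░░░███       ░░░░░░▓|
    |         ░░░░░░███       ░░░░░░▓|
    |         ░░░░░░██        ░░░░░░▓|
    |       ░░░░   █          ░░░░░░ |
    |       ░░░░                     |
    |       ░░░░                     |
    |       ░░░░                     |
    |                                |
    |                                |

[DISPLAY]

                                          
                                          
━━━━━━━━━┓                                
r        ┃                                
─────────┨━━━━━━━━━━━━━━━━━┓              
         ┃                 ┃              
         ┃─────────────────┨              
   █     ┃ 6 7 8 9         ┃              
 █████   ┃  G           · ─┃              
███████  ┃                 ┃              
███████  ┃  L              ┃              
░░░░████ ┃  │              ┃              
░░░░███  ┃  ·              ┃              
░░░░███  ┃  │              ┃              
░░░░██   ┃  ·              ┃              
   █     ┃                 ┃              
━━━━━━━━━┛━━━━━━━━━━━━━━━━━┛              


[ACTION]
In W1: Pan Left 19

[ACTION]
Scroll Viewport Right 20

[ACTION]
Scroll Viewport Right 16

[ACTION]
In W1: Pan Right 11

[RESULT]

                                          
                                          
━━━━━━━━━┓                                
r        ┃                                
─────────┨━━━━━━━━━━━━━━━━━┓              
         ┃                 ┃              
         ┃─────────────────┨              
         ┃ 6 7 8 9         ┃              
         ┃  G           · ─┃              
         ┃                 ┃              
     ▓▓▓▓┃  L              ┃              
   ░░░░░░┃  │              ┃              
   ░░░░░░┃  ·              ┃              
   ░░░░░░┃  │              ┃              
   ░░░░░░┃  ·              ┃              
   ░░░░░░┃                 ┃              
━━━━━━━━━┛━━━━━━━━━━━━━━━━━┛              


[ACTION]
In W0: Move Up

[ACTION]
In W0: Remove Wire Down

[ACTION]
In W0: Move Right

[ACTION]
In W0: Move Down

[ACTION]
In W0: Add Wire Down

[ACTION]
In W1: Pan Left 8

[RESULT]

                                          
                                          
━━━━━━━━━┓                                
r        ┃                                
─────────┨━━━━━━━━━━━━━━━━━┓              
         ┃                 ┃              
         ┃─────────────────┨              
█        ┃ 6 7 8 9         ┃              
███      ┃  G           · ─┃              
████     ┃                 ┃              
████     ┃  L              ┃              
░████    ┃  │              ┃              
░███     ┃  ·              ┃              
░███     ┃  │              ┃              
░██      ┃  ·              ┃              
█        ┃                 ┃              
━━━━━━━━━┛━━━━━━━━━━━━━━━━━┛              


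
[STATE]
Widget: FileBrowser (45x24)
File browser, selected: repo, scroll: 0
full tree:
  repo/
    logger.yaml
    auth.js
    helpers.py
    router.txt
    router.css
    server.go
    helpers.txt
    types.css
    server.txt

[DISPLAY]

> [-] repo/                                  
    logger.yaml                              
    auth.js                                  
    helpers.py                               
    router.txt                               
    router.css                               
    server.go                                
    helpers.txt                              
    types.css                                
    server.txt                               
                                             
                                             
                                             
                                             
                                             
                                             
                                             
                                             
                                             
                                             
                                             
                                             
                                             
                                             


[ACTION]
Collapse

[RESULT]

> [+] repo/                                  
                                             
                                             
                                             
                                             
                                             
                                             
                                             
                                             
                                             
                                             
                                             
                                             
                                             
                                             
                                             
                                             
                                             
                                             
                                             
                                             
                                             
                                             
                                             


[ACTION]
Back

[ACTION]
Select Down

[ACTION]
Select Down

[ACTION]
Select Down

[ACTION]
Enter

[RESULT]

> [-] repo/                                  
    logger.yaml                              
    auth.js                                  
    helpers.py                               
    router.txt                               
    router.css                               
    server.go                                
    helpers.txt                              
    types.css                                
    server.txt                               
                                             
                                             
                                             
                                             
                                             
                                             
                                             
                                             
                                             
                                             
                                             
                                             
                                             
                                             


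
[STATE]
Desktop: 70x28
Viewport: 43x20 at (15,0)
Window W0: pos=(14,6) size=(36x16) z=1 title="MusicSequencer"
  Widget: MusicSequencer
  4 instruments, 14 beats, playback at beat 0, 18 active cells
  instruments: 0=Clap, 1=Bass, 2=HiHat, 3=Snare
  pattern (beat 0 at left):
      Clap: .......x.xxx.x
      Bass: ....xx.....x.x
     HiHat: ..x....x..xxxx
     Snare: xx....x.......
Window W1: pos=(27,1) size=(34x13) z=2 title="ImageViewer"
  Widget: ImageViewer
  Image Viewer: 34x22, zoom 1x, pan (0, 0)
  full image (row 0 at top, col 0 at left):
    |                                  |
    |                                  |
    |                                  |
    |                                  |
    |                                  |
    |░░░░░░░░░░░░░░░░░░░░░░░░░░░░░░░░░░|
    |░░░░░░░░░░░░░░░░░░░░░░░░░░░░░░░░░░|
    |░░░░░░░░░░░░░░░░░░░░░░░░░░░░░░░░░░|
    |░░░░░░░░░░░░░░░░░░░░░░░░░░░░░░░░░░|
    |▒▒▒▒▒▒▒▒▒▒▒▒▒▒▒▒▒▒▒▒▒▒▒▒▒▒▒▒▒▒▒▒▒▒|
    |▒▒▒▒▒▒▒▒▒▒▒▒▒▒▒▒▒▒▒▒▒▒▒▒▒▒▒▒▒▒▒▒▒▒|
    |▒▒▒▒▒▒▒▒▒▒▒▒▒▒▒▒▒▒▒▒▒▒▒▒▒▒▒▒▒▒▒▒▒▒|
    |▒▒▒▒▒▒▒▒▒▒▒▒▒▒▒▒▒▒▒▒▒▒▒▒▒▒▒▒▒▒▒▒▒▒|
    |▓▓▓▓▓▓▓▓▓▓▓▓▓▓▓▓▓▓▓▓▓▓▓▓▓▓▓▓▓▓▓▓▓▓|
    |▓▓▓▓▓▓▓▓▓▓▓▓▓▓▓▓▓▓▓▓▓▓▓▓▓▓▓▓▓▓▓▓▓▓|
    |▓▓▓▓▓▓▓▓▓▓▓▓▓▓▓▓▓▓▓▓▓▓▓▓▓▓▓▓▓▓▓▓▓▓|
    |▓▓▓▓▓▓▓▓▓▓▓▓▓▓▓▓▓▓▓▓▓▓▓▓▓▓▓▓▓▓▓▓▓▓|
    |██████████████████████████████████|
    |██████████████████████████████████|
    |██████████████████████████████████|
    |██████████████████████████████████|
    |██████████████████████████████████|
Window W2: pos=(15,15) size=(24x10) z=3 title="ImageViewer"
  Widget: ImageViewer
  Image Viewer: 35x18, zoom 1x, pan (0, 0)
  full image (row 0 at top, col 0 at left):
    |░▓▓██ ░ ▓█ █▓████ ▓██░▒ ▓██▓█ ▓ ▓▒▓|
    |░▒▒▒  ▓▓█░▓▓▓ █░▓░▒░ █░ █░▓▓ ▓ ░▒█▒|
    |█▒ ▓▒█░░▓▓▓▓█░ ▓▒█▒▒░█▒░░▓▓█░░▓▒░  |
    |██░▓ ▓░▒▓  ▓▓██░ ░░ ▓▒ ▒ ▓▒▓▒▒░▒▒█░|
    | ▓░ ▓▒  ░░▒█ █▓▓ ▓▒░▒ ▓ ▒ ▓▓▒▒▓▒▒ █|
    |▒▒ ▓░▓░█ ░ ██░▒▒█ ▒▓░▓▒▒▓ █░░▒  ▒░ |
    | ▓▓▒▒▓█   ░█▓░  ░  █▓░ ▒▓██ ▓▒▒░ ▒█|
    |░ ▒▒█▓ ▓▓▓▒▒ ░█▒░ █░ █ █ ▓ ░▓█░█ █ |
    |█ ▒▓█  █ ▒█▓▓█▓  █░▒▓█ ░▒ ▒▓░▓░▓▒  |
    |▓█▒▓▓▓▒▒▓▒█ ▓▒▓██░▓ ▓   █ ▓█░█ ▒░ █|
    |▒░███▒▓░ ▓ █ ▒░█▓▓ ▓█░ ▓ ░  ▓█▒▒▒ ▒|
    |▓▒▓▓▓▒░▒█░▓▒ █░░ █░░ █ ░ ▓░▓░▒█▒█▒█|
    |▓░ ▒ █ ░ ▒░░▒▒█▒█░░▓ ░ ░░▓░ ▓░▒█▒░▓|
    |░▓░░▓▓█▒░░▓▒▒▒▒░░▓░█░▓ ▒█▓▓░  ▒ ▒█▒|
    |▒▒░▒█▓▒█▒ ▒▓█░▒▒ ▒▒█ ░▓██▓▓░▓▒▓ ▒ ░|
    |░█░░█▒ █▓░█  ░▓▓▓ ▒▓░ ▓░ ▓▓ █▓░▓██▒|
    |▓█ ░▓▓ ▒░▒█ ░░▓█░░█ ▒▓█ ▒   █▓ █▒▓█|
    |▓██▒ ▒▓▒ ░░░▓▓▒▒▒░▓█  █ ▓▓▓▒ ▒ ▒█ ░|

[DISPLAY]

                                           
            ┏━━━━━━━━━━━━━━━━━━━━━━━━━━━━━━
            ┃ ImageViewer                  
            ┠──────────────────────────────
            ┃                              
            ┃                              
━━━━━━━━━━━━┃                              
 MusicSequen┃                              
────────────┃                              
      ▼12345┃░░░░░░░░░░░░░░░░░░░░░░░░░░░░░░
  Clap······┃░░░░░░░░░░░░░░░░░░░░░░░░░░░░░░
  Bass····██┃░░░░░░░░░░░░░░░░░░░░░░░░░░░░░░
 HiHat··█···┃░░░░░░░░░░░░░░░░░░░░░░░░░░░░░░
 Snare██····┗━━━━━━━━━━━━━━━━━━━━━━━━━━━━━━
                                  ┃        
┏━━━━━━━━━━━━━━━━━━━━━━┓          ┃        
┃ ImageViewer          ┃          ┃        
┠──────────────────────┨          ┃        
┃░▓▓██ ░ ▓█ █▓████ ▓██░┃          ┃        
┃░▒▒▒  ▓▓█░▓▓▓ █░▓░▒░ █┃          ┃        


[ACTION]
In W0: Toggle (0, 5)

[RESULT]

                                           
            ┏━━━━━━━━━━━━━━━━━━━━━━━━━━━━━━
            ┃ ImageViewer                  
            ┠──────────────────────────────
            ┃                              
            ┃                              
━━━━━━━━━━━━┃                              
 MusicSequen┃                              
────────────┃                              
      ▼12345┃░░░░░░░░░░░░░░░░░░░░░░░░░░░░░░
  Clap·····█┃░░░░░░░░░░░░░░░░░░░░░░░░░░░░░░
  Bass····██┃░░░░░░░░░░░░░░░░░░░░░░░░░░░░░░
 HiHat··█···┃░░░░░░░░░░░░░░░░░░░░░░░░░░░░░░
 Snare██····┗━━━━━━━━━━━━━━━━━━━━━━━━━━━━━━
                                  ┃        
┏━━━━━━━━━━━━━━━━━━━━━━┓          ┃        
┃ ImageViewer          ┃          ┃        
┠──────────────────────┨          ┃        
┃░▓▓██ ░ ▓█ █▓████ ▓██░┃          ┃        
┃░▒▒▒  ▓▓█░▓▓▓ █░▓░▒░ █┃          ┃        


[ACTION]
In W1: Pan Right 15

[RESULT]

                                           
            ┏━━━━━━━━━━━━━━━━━━━━━━━━━━━━━━
            ┃ ImageViewer                  
            ┠──────────────────────────────
            ┃                              
            ┃                              
━━━━━━━━━━━━┃                              
 MusicSequen┃                              
────────────┃                              
      ▼12345┃░░░░░░░░░░░░░░░░░░░           
  Clap·····█┃░░░░░░░░░░░░░░░░░░░           
  Bass····██┃░░░░░░░░░░░░░░░░░░░           
 HiHat··█···┃░░░░░░░░░░░░░░░░░░░           
 Snare██····┗━━━━━━━━━━━━━━━━━━━━━━━━━━━━━━
                                  ┃        
┏━━━━━━━━━━━━━━━━━━━━━━┓          ┃        
┃ ImageViewer          ┃          ┃        
┠──────────────────────┨          ┃        
┃░▓▓██ ░ ▓█ █▓████ ▓██░┃          ┃        
┃░▒▒▒  ▓▓█░▓▓▓ █░▓░▒░ █┃          ┃        


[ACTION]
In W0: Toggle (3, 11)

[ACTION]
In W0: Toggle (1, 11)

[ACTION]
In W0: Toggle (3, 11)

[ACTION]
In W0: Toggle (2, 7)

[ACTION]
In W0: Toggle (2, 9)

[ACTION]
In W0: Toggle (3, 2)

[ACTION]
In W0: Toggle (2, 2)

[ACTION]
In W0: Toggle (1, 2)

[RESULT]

                                           
            ┏━━━━━━━━━━━━━━━━━━━━━━━━━━━━━━
            ┃ ImageViewer                  
            ┠──────────────────────────────
            ┃                              
            ┃                              
━━━━━━━━━━━━┃                              
 MusicSequen┃                              
────────────┃                              
      ▼12345┃░░░░░░░░░░░░░░░░░░░           
  Clap·····█┃░░░░░░░░░░░░░░░░░░░           
  Bass··█·██┃░░░░░░░░░░░░░░░░░░░           
 HiHat······┃░░░░░░░░░░░░░░░░░░░           
 Snare███···┗━━━━━━━━━━━━━━━━━━━━━━━━━━━━━━
                                  ┃        
┏━━━━━━━━━━━━━━━━━━━━━━┓          ┃        
┃ ImageViewer          ┃          ┃        
┠──────────────────────┨          ┃        
┃░▓▓██ ░ ▓█ █▓████ ▓██░┃          ┃        
┃░▒▒▒  ▓▓█░▓▓▓ █░▓░▒░ █┃          ┃        


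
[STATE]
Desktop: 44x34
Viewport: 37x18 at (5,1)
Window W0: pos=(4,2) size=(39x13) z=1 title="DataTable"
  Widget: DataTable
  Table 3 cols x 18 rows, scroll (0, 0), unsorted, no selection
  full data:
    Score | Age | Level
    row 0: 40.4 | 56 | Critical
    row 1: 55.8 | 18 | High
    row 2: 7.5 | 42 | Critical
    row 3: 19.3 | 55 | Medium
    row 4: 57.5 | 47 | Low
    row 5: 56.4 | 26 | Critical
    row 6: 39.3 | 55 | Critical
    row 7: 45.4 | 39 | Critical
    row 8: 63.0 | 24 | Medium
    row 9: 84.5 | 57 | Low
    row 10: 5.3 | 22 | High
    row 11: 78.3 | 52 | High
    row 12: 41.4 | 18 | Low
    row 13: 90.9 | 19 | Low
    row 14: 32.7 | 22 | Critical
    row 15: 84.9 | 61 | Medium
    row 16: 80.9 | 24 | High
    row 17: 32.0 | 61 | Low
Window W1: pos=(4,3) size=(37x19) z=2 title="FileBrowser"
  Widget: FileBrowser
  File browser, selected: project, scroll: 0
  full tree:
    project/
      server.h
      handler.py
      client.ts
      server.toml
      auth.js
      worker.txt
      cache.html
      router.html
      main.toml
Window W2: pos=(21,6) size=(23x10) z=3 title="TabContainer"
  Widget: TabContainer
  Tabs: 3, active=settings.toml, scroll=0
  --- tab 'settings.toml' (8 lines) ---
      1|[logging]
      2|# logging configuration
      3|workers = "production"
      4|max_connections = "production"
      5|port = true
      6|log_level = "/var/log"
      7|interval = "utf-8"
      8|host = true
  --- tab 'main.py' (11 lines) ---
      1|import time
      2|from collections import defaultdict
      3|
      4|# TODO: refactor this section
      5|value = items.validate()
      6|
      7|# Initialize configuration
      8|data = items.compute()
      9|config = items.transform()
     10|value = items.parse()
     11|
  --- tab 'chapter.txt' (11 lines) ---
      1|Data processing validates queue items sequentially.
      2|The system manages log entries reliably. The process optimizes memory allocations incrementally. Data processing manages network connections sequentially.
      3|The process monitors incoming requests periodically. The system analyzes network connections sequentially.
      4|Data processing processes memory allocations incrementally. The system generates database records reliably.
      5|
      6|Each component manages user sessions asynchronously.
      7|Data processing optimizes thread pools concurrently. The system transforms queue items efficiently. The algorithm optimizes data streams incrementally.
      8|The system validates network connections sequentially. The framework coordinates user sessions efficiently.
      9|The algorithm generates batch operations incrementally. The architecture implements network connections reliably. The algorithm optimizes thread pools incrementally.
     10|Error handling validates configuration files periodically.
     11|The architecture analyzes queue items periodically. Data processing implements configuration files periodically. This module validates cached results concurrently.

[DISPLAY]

                                     
━━━━━━━━━━━━━━━━━━━━━━━━━━━━━━━━━━━━━
━━━━━━━━━━━━━━━━━━━━━━━━━━━━━━━━━━━┓ 
 FileBrowser                       ┃─
───────────────────────────────────┨ 
> [-] project/  ┏━━━━━━━━━━━━━━━━━━━━
    server.h    ┃ TabContainer       
    handler.py  ┠────────────────────
    client.ts   ┃[settings.toml]│ mai
    server.toml ┃────────────────────
    auth.js     ┃[logging]           
    worker.txt  ┃# logging configurat
    cache.html  ┃workers = "productio
    router.html ┃max_connections = "p
    main.toml   ┗━━━━━━━━━━━━━━━━━━━━
                                   ┃ 
                                   ┃ 
                                   ┃ 


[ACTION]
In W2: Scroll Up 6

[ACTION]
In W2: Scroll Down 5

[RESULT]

                                     
━━━━━━━━━━━━━━━━━━━━━━━━━━━━━━━━━━━━━
━━━━━━━━━━━━━━━━━━━━━━━━━━━━━━━━━━━┓ 
 FileBrowser                       ┃─
───────────────────────────────────┨ 
> [-] project/  ┏━━━━━━━━━━━━━━━━━━━━
    server.h    ┃ TabContainer       
    handler.py  ┠────────────────────
    client.ts   ┃[settings.toml]│ mai
    server.toml ┃────────────────────
    auth.js     ┃log_level = "/var/lo
    worker.txt  ┃interval = "utf-8"  
    cache.html  ┃host = true         
    router.html ┃                    
    main.toml   ┗━━━━━━━━━━━━━━━━━━━━
                                   ┃ 
                                   ┃ 
                                   ┃ 


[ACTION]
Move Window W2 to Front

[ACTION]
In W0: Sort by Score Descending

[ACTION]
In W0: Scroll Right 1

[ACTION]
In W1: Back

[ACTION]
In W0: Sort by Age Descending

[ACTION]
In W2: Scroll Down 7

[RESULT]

                                     
━━━━━━━━━━━━━━━━━━━━━━━━━━━━━━━━━━━━━
━━━━━━━━━━━━━━━━━━━━━━━━━━━━━━━━━━━┓ 
 FileBrowser                       ┃─
───────────────────────────────────┨ 
> [-] project/  ┏━━━━━━━━━━━━━━━━━━━━
    server.h    ┃ TabContainer       
    handler.py  ┠────────────────────
    client.ts   ┃[settings.toml]│ mai
    server.toml ┃────────────────────
    auth.js     ┃host = true         
    worker.txt  ┃                    
    cache.html  ┃                    
    router.html ┃                    
    main.toml   ┗━━━━━━━━━━━━━━━━━━━━
                                   ┃ 
                                   ┃ 
                                   ┃ 


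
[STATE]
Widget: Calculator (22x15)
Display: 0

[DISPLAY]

                     0
┌───┬───┬───┬───┐     
│ 7 │ 8 │ 9 │ ÷ │     
├───┼───┼───┼───┤     
│ 4 │ 5 │ 6 │ × │     
├───┼───┼───┼───┤     
│ 1 │ 2 │ 3 │ - │     
├───┼───┼───┼───┤     
│ 0 │ . │ = │ + │     
├───┼───┼───┼───┤     
│ C │ MC│ MR│ M+│     
└───┴───┴───┴───┘     
                      
                      
                      


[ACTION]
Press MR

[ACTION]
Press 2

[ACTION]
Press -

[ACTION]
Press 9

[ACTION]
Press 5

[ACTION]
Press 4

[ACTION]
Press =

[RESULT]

                  -952
┌───┬───┬───┬───┐     
│ 7 │ 8 │ 9 │ ÷ │     
├───┼───┼───┼───┤     
│ 4 │ 5 │ 6 │ × │     
├───┼───┼───┼───┤     
│ 1 │ 2 │ 3 │ - │     
├───┼───┼───┼───┤     
│ 0 │ . │ = │ + │     
├───┼───┼───┼───┤     
│ C │ MC│ MR│ M+│     
└───┴───┴───┴───┘     
                      
                      
                      


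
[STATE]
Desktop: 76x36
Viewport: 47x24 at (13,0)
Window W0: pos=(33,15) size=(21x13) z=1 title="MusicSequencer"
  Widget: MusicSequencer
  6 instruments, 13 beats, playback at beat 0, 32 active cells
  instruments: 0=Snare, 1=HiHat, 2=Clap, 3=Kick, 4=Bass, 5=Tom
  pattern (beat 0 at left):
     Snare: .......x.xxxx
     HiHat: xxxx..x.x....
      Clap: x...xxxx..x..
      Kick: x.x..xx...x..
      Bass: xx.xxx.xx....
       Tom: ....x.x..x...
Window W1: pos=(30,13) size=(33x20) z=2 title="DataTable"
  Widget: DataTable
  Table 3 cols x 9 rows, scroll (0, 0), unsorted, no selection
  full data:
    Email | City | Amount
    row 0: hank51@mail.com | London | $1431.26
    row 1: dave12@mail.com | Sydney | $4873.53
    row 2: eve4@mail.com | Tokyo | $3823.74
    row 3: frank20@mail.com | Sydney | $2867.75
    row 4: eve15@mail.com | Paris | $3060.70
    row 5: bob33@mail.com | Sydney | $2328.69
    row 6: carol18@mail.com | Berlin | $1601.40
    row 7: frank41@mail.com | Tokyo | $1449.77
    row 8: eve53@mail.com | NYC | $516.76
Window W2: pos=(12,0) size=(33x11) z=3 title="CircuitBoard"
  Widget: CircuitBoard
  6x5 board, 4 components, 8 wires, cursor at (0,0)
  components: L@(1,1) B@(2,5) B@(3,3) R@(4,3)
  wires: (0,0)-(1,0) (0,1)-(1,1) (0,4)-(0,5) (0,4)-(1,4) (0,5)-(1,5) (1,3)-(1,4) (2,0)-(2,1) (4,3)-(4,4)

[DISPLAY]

━━━━━━━━━━━━━━━━━━━━━━━━━━━━━━━┓               
 CircuitBoard                  ┃               
───────────────────────────────┨               
   0 1 2 3 4 5                 ┃               
0  [.]  ·           · ─ ·      ┃               
    │   │           │   │      ┃               
1   ·   L       · ─ ·   ·      ┃               
                               ┃               
2   · ─ ·               B      ┃               
                               ┃               
━━━━━━━━━━━━━━━━━━━━━━━━━━━━━━━┛               
                                               
                                               
                 ┏━━━━━━━━━━━━━━━━━━━━━━━━━━━━━
                 ┃ DataTable                   
                 ┠─────────────────────────────
                 ┃Email           │City  │Amoun
                 ┃────────────────┼──────┼─────
                 ┃hank51@mail.com │London│$1431
                 ┃dave12@mail.com │Sydney│$4873
                 ┃eve4@mail.com   │Tokyo │$3823
                 ┃frank20@mail.com│Sydney│$2867
                 ┃eve15@mail.com  │Paris │$3060
                 ┃bob33@mail.com  │Sydney│$2328


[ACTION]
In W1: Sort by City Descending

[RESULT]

━━━━━━━━━━━━━━━━━━━━━━━━━━━━━━━┓               
 CircuitBoard                  ┃               
───────────────────────────────┨               
   0 1 2 3 4 5                 ┃               
0  [.]  ·           · ─ ·      ┃               
    │   │           │   │      ┃               
1   ·   L       · ─ ·   ·      ┃               
                               ┃               
2   · ─ ·               B      ┃               
                               ┃               
━━━━━━━━━━━━━━━━━━━━━━━━━━━━━━━┛               
                                               
                                               
                 ┏━━━━━━━━━━━━━━━━━━━━━━━━━━━━━
                 ┃ DataTable                   
                 ┠─────────────────────────────
                 ┃Email           │City ▼│Amoun
                 ┃────────────────┼──────┼─────
                 ┃eve4@mail.com   │Tokyo │$3823
                 ┃frank41@mail.com│Tokyo │$1449
                 ┃dave12@mail.com │Sydney│$4873
                 ┃frank20@mail.com│Sydney│$2867
                 ┃bob33@mail.com  │Sydney│$2328
                 ┃eve15@mail.com  │Paris │$3060


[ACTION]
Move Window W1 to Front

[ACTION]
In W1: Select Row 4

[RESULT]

━━━━━━━━━━━━━━━━━━━━━━━━━━━━━━━┓               
 CircuitBoard                  ┃               
───────────────────────────────┨               
   0 1 2 3 4 5                 ┃               
0  [.]  ·           · ─ ·      ┃               
    │   │           │   │      ┃               
1   ·   L       · ─ ·   ·      ┃               
                               ┃               
2   · ─ ·               B      ┃               
                               ┃               
━━━━━━━━━━━━━━━━━━━━━━━━━━━━━━━┛               
                                               
                                               
                 ┏━━━━━━━━━━━━━━━━━━━━━━━━━━━━━
                 ┃ DataTable                   
                 ┠─────────────────────────────
                 ┃Email           │City ▼│Amoun
                 ┃────────────────┼──────┼─────
                 ┃eve4@mail.com   │Tokyo │$3823
                 ┃frank41@mail.com│Tokyo │$1449
                 ┃dave12@mail.com │Sydney│$4873
                 ┃frank20@mail.com│Sydney│$2867
                 ┃>ob33@mail.com  │Sydney│$2328
                 ┃eve15@mail.com  │Paris │$3060


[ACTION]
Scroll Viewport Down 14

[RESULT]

                                               
                 ┏━━━━━━━━━━━━━━━━━━━━━━━━━━━━━
                 ┃ DataTable                   
                 ┠─────────────────────────────
                 ┃Email           │City ▼│Amoun
                 ┃────────────────┼──────┼─────
                 ┃eve4@mail.com   │Tokyo │$3823
                 ┃frank41@mail.com│Tokyo │$1449
                 ┃dave12@mail.com │Sydney│$4873
                 ┃frank20@mail.com│Sydney│$2867
                 ┃>ob33@mail.com  │Sydney│$2328
                 ┃eve15@mail.com  │Paris │$3060
                 ┃eve53@mail.com  │NYC   │$516.
                 ┃hank51@mail.com │London│$1431
                 ┃carol18@mail.com│Berlin│$1601
                 ┃                             
                 ┃                             
                 ┃                             
                 ┃                             
                 ┃                             
                 ┗━━━━━━━━━━━━━━━━━━━━━━━━━━━━━
                                               
                                               
                                               
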